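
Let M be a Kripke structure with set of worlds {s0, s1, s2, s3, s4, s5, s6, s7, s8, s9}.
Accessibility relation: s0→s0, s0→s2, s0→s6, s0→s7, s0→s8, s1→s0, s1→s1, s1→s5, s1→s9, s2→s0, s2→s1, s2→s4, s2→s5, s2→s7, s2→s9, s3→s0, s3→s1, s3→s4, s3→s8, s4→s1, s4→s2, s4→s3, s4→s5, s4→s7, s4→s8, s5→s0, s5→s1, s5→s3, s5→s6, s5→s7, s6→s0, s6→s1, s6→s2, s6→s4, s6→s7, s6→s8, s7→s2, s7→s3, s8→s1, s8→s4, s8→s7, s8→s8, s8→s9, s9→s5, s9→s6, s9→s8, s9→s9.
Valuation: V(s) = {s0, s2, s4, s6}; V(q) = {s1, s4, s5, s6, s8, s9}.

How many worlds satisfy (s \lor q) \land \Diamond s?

Let φ = (s \lor q) \land \Diamond s. Evaluate φ at each world:
  s0 (successors {s0, s2, s6, s7, s8}): φ is true.
  s1 (successors {s0, s1, s5, s9}): φ is true.
  s2 (successors {s0, s1, s4, s5, s7, s9}): φ is true.
  s3 (successors {s0, s1, s4, s8}): φ is false.
  s4 (successors {s1, s2, s3, s5, s7, s8}): φ is true.
  s5 (successors {s0, s1, s3, s6, s7}): φ is true.
  s6 (successors {s0, s1, s2, s4, s7, s8}): φ is true.
  s7 (successors {s2, s3}): φ is false.
  s8 (successors {s1, s4, s7, s8, s9}): φ is true.
  s9 (successors {s5, s6, s8, s9}): φ is true.
For instance, at s9:
  At s9: s \lor q is true, \Diamond s is true, so (s \lor q) \land \Diamond s is true.
    At s9: \Diamond s requires s at some successor in {s5, s6, s8, s9}.
      s holds at s6, so \Diamond s is true at s9.
Satisfying worlds: {s0, s1, s2, s4, s5, s6, s8, s9}

8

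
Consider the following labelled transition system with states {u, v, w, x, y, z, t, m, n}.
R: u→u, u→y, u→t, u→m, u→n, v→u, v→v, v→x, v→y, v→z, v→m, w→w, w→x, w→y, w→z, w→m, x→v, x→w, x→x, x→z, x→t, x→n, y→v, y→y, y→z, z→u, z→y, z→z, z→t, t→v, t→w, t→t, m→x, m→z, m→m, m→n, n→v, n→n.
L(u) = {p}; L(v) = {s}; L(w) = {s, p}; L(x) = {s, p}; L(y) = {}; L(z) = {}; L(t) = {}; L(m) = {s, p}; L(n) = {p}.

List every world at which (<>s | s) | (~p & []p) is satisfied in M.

Let φ = (<>s | s) | (~p & []p). Evaluate φ at each world:
  u (successors {u, y, t, m, n}): φ is true.
  v (successors {u, v, x, y, z, m}): φ is true.
  w (successors {w, x, y, z, m}): φ is true.
  x (successors {v, w, x, z, t, n}): φ is true.
  y (successors {v, y, z}): φ is true.
  z (successors {u, y, z, t}): φ is false.
  t (successors {v, w, t}): φ is true.
  m (successors {x, z, m, n}): φ is true.
  n (successors {v, n}): φ is true.
For instance, at v:
  At v: <>s | s is true, ~p & []p is false, so (<>s | s) | (~p & []p) is true.
    At v: <>s is true, s is true, so <>s | s is true.
      At v: <>s requires s at some successor in {u, v, x, y, z, m}.
        s holds at v, so <>s is true at v.
    At v: ~p is true, []p is false, so ~p & []p is false.
      At v: []p requires p at every successor {u, v, x, y, z, m}.
        p fails at v, so []p is false at v.
Satisfying worlds: {u, v, w, x, y, t, m, n}

u, v, w, x, y, t, m, n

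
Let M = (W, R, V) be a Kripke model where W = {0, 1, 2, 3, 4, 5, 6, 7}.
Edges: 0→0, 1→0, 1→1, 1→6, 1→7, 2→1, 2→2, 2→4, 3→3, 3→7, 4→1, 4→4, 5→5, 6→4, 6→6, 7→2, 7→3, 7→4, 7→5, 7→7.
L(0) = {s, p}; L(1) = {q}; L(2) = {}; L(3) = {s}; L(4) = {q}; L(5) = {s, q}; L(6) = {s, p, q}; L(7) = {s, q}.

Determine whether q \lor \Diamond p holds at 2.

No

At 2: q is false, \Diamond p is false, so q \lor \Diamond p is false.
  At 2: \Diamond p requires p at some successor in {1, 2, 4}.
    At 1: p is false.
    At 2: p is false.
    At 4: p is false.
  So \Diamond p is false at 2.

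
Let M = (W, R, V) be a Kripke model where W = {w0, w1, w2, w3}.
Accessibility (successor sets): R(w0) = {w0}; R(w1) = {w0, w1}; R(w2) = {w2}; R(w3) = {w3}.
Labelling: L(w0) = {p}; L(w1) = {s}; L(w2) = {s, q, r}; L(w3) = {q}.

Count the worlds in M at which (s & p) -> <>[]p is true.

Let φ = (s & p) -> <>[]p. Evaluate φ at each world:
  w0 (successors {w0}): φ is true.
  w1 (successors {w0, w1}): φ is true.
  w2 (successors {w2}): φ is true.
  w3 (successors {w3}): φ is true.
For instance, at w1:
  At w1: s & p is false, <>[]p is true, so (s & p) -> <>[]p is true.
    At w1: <>[]p requires []p at some successor in {w0, w1}.
      []p holds at w0, so <>[]p is true at w1.
Satisfying worlds: {w0, w1, w2, w3}

4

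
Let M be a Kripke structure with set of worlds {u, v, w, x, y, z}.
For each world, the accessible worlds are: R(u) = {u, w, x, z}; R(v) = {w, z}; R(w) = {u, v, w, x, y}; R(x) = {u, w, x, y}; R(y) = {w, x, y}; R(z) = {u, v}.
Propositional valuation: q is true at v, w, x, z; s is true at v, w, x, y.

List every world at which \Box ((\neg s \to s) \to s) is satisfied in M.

u, v, w, x, y, z

Let φ = \Box ((\neg s \to s) \to s). Evaluate φ at each world:
  u (successors {u, w, x, z}): φ is true.
  v (successors {w, z}): φ is true.
  w (successors {u, v, w, x, y}): φ is true.
  x (successors {u, w, x, y}): φ is true.
  y (successors {w, x, y}): φ is true.
  z (successors {u, v}): φ is true.
For instance, at v:
  At v: \Box ((\neg s \to s) \to s) requires (\neg s \to s) \to s at every successor {w, z}.
    At w: (\neg s \to s) \to s is true.
    At z: (\neg s \to s) \to s is true.
  So \Box ((\neg s \to s) \to s) is true at v.
Satisfying worlds: {u, v, w, x, y, z}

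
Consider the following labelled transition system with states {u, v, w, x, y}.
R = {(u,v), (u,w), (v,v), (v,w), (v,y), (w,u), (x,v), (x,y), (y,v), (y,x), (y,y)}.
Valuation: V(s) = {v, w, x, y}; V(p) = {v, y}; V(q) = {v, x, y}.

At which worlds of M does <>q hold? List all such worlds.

u, v, x, y

Let φ = <>q. Evaluate φ at each world:
  u (successors {v, w}): φ is true.
  v (successors {v, w, y}): φ is true.
  w (successors {u}): φ is false.
  x (successors {v, y}): φ is true.
  y (successors {v, x, y}): φ is true.
For instance, at x:
  At x: <>q requires q at some successor in {v, y}.
    q holds at v, so <>q is true at x.
Satisfying worlds: {u, v, x, y}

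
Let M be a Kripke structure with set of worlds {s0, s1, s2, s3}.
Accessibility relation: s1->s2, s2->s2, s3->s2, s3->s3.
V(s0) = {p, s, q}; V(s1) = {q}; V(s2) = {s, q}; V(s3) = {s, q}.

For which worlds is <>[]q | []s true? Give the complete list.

s0, s1, s2, s3

Recall that []ψ holds at a world iff ψ holds at every accessible world, and <>ψ holds iff ψ holds at some accessible world.
Let φ = <>[]q | []s. Evaluate φ at each world:
  s0 (successors ∅): φ is true.
  s1 (successors {s2}): φ is true.
  s2 (successors {s2}): φ is true.
  s3 (successors {s2, s3}): φ is true.
For instance, at s1:
  At s1: <>[]q is true, []s is true, so <>[]q | []s is true.
    At s1: <>[]q requires []q at some successor in {s2}.
      []q holds at s2, so <>[]q is true at s1.
    At s1: []s requires s at every successor {s2}.
      At s2: s is true.
    So []s is true at s1.
Satisfying worlds: {s0, s1, s2, s3}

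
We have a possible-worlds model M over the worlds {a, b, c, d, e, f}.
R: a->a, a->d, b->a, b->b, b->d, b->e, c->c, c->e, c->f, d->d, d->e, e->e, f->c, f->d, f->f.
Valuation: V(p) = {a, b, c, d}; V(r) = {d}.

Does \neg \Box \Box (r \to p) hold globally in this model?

Let φ = \neg \Box \Box (r \to p). Evaluate φ at each world:
  a (successors {a, d}): φ is false.
  b (successors {a, b, d, e}): φ is false.
  c (successors {c, e, f}): φ is false.
  d (successors {d, e}): φ is false.
  e (successors {e}): φ is false.
  f (successors {c, d, f}): φ is false.
Detail at a (counterexample):
  At a: \Box \Box (r \to p) is true, so \neg \Box \Box (r \to p) is false.
    At a: \Box \Box (r \to p) requires \Box (r \to p) at every successor {a, d}.
      At a: \Box (r \to p) is true.
      At d: \Box (r \to p) is true.
    So \Box \Box (r \to p) is true at a.

No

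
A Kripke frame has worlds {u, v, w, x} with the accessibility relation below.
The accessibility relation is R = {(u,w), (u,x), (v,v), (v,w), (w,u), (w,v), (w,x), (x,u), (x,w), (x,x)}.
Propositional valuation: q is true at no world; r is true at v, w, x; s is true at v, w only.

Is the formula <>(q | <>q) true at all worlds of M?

No

Let φ = <>(q | <>q). Evaluate φ at each world:
  u (successors {w, x}): φ is false.
  v (successors {v, w}): φ is false.
  w (successors {u, v, x}): φ is false.
  x (successors {u, w, x}): φ is false.
Detail at u (counterexample):
  At u: <>(q | <>q) requires q | <>q at some successor in {w, x}.
    At w: q | <>q is false.
    At x: q | <>q is false.
  So <>(q | <>q) is false at u.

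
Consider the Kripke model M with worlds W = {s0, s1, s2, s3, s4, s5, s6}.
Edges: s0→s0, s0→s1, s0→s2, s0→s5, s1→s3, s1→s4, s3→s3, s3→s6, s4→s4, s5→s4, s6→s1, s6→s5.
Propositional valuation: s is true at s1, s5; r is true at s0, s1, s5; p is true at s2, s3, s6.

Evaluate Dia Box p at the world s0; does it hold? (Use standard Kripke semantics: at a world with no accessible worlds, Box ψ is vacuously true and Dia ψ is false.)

Yes

At s0: Dia Box p requires Box p at some successor in {s0, s1, s2, s5}.
  Box p holds at s2, so Dia Box p is true at s0.
    At s2: no accessible worlds, so Box p holds vacuously.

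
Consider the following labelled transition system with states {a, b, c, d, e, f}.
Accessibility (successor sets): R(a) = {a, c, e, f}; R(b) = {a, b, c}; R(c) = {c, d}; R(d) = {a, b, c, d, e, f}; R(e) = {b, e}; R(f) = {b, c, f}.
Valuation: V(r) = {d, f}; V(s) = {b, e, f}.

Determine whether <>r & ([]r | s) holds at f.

At f: <>r is true, []r | s is true, so <>r & ([]r | s) is true.
  At f: <>r requires r at some successor in {b, c, f}.
    r holds at f, so <>r is true at f.
  At f: []r is false, s is true, so []r | s is true.
    At f: []r requires r at every successor {b, c, f}.
      r fails at b, so []r is false at f.

Yes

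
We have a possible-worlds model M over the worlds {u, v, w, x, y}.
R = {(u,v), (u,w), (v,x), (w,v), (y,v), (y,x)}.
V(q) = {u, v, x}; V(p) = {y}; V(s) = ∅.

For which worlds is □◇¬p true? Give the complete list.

u, w, x

Let φ = □◇¬p. Evaluate φ at each world:
  u (successors {v, w}): φ is true.
  v (successors {x}): φ is false.
  w (successors {v}): φ is true.
  x (successors ∅): φ is true.
  y (successors {v, x}): φ is false.
For instance, at v:
  At v: □◇¬p requires ◇¬p at every successor {x}.
    ◇¬p fails at x, so □◇¬p is false at v.
      At x: no accessible worlds, so ◇¬p is false.
Satisfying worlds: {u, w, x}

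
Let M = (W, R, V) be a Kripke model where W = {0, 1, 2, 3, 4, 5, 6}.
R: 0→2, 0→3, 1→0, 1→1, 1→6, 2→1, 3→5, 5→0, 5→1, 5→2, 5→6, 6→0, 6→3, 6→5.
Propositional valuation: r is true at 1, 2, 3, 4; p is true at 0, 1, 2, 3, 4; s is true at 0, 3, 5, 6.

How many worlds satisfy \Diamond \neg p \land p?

Let φ = \Diamond \neg p \land p. Evaluate φ at each world:
  0 (successors {2, 3}): φ is false.
  1 (successors {0, 1, 6}): φ is true.
  2 (successors {1}): φ is false.
  3 (successors {5}): φ is true.
  4 (successors ∅): φ is false.
  5 (successors {0, 1, 2, 6}): φ is false.
  6 (successors {0, 3, 5}): φ is false.
For instance, at 6:
  At 6: \Diamond \neg p is true, p is false, so \Diamond \neg p \land p is false.
    At 6: \Diamond \neg p requires \neg p at some successor in {0, 3, 5}.
      \neg p holds at 5, so \Diamond \neg p is true at 6.
Satisfying worlds: {1, 3}

2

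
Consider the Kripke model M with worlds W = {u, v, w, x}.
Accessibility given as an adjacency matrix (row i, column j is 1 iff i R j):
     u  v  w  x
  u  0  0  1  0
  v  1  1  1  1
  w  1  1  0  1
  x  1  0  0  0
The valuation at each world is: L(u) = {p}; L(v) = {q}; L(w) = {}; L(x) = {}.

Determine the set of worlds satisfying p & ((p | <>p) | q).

u

Let φ = p & ((p | <>p) | q). Evaluate φ at each world:
  u (successors {w}): φ is true.
  v (successors {u, v, w, x}): φ is false.
  w (successors {u, v, x}): φ is false.
  x (successors {u}): φ is false.
For instance, at w:
  At w: p is false, (p | <>p) | q is true, so p & ((p | <>p) | q) is false.
    At w: p | <>p is true, q is false, so (p | <>p) | q is true.
      At w: p is false, <>p is true, so p | <>p is true.
Satisfying worlds: {u}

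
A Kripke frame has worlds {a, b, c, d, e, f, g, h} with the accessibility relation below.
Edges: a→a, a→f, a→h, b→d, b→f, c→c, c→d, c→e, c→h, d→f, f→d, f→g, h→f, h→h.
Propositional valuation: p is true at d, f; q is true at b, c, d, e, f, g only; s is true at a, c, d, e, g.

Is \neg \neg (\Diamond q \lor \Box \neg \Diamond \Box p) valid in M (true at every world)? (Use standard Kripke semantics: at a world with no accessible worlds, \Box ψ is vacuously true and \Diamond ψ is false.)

Let φ = \neg \neg (\Diamond q \lor \Box \neg \Diamond \Box p). Evaluate φ at each world:
  a (successors {a, f, h}): φ is true.
  b (successors {d, f}): φ is true.
  c (successors {c, d, e, h}): φ is true.
  d (successors {f}): φ is true.
  e (successors ∅): φ is true.
  f (successors {d, g}): φ is true.
  g (successors ∅): φ is true.
  h (successors {f, h}): φ is true.
For instance, at c:
  At c: \neg (\Diamond q \lor \Box \neg \Diamond \Box p) is false, so \neg \neg (\Diamond q \lor \Box \neg \Diamond \Box p) is true.
    At c: \Diamond q \lor \Box \neg \Diamond \Box p is true, so \neg (\Diamond q \lor \Box \neg \Diamond \Box p) is false.
      At c: \Diamond q is true, \Box \neg \Diamond \Box p is false, so \Diamond q \lor \Box \neg \Diamond \Box p is true.

Yes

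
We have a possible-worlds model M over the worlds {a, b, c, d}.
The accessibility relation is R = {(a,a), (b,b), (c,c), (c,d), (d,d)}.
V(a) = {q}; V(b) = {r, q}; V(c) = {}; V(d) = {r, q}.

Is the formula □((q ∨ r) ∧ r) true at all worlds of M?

No

Let φ = □((q ∨ r) ∧ r). Evaluate φ at each world:
  a (successors {a}): φ is false.
  b (successors {b}): φ is true.
  c (successors {c, d}): φ is false.
  d (successors {d}): φ is true.
Detail at a (counterexample):
  At a: □((q ∨ r) ∧ r) requires (q ∨ r) ∧ r at every successor {a}.
    (q ∨ r) ∧ r fails at a, so □((q ∨ r) ∧ r) is false at a.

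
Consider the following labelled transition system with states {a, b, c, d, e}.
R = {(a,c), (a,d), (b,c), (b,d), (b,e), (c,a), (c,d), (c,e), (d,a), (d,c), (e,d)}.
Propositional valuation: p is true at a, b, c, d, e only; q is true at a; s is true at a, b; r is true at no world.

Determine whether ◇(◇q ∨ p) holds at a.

At a: ◇(◇q ∨ p) requires ◇q ∨ p at some successor in {c, d}.
  ◇q ∨ p holds at c, so ◇(◇q ∨ p) is true at a.
    At c: ◇q is true, p is true, so ◇q ∨ p is true.
      At c: ◇q requires q at some successor in {a, d, e}.
        q holds at a, so ◇q is true at c.

Yes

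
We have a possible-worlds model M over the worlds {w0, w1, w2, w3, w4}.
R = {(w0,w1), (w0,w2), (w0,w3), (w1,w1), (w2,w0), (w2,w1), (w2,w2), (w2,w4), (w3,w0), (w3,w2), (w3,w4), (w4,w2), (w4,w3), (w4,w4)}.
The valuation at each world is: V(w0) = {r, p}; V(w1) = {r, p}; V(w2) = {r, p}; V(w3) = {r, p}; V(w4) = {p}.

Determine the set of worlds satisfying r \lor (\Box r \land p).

w0, w1, w2, w3

Let φ = r \lor (\Box r \land p). Evaluate φ at each world:
  w0 (successors {w1, w2, w3}): φ is true.
  w1 (successors {w1}): φ is true.
  w2 (successors {w0, w1, w2, w4}): φ is true.
  w3 (successors {w0, w2, w4}): φ is true.
  w4 (successors {w2, w3, w4}): φ is false.
For instance, at w4:
  At w4: r is false, \Box r \land p is false, so r \lor (\Box r \land p) is false.
    At w4: \Box r is false, p is true, so \Box r \land p is false.
      At w4: \Box r requires r at every successor {w2, w3, w4}.
        r fails at w4, so \Box r is false at w4.
Satisfying worlds: {w0, w1, w2, w3}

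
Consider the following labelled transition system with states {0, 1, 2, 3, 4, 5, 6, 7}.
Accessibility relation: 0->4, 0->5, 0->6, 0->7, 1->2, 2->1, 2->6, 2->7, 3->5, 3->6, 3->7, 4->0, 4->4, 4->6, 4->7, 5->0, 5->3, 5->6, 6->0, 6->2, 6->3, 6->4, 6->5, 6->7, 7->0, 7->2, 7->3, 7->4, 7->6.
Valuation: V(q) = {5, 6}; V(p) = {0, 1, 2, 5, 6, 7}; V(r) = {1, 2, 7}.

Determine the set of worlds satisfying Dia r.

0, 1, 2, 3, 4, 6, 7

Recall that Dia ψ holds at a world iff ψ holds at some accessible world.
Let φ = Dia r. Evaluate φ at each world:
  0 (successors {4, 5, 6, 7}): φ is true.
  1 (successors {2}): φ is true.
  2 (successors {1, 6, 7}): φ is true.
  3 (successors {5, 6, 7}): φ is true.
  4 (successors {0, 4, 6, 7}): φ is true.
  5 (successors {0, 3, 6}): φ is false.
  6 (successors {0, 2, 3, 4, 5, 7}): φ is true.
  7 (successors {0, 2, 3, 4, 6}): φ is true.
For instance, at 4:
  At 4: Dia r requires r at some successor in {0, 4, 6, 7}.
    r holds at 7, so Dia r is true at 4.
Satisfying worlds: {0, 1, 2, 3, 4, 6, 7}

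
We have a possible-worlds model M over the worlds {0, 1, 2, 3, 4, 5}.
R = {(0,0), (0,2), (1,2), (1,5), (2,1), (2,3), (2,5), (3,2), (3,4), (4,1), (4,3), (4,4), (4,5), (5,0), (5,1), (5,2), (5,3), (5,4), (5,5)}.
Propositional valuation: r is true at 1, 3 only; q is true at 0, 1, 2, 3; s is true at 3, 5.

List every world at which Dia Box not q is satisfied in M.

none

Let φ = Dia Box not q. Evaluate φ at each world:
  0 (successors {0, 2}): φ is false.
  1 (successors {2, 5}): φ is false.
  2 (successors {1, 3, 5}): φ is false.
  3 (successors {2, 4}): φ is false.
  4 (successors {1, 3, 4, 5}): φ is false.
  5 (successors {0, 1, 2, 3, 4, 5}): φ is false.
For instance, at 3:
  At 3: Dia Box not q requires Box not q at some successor in {2, 4}.
    At 2: Box not q is false.
    At 4: Box not q is false.
  So Dia Box not q is false at 3.
Satisfying worlds: none.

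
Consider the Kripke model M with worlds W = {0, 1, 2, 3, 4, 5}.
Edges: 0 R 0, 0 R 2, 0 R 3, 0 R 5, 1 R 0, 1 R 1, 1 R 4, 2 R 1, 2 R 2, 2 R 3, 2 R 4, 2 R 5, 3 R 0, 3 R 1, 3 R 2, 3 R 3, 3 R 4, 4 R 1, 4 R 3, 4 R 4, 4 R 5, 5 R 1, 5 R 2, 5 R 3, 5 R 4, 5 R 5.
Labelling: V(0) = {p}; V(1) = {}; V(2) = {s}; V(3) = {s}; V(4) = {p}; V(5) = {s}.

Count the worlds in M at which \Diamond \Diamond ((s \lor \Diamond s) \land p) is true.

6

Let φ = \Diamond \Diamond ((s \lor \Diamond s) \land p). Evaluate φ at each world:
  0 (successors {0, 2, 3, 5}): φ is true.
  1 (successors {0, 1, 4}): φ is true.
  2 (successors {1, 2, 3, 4, 5}): φ is true.
  3 (successors {0, 1, 2, 3, 4}): φ is true.
  4 (successors {1, 3, 4, 5}): φ is true.
  5 (successors {1, 2, 3, 4, 5}): φ is true.
For instance, at 5:
  At 5: \Diamond \Diamond ((s \lor \Diamond s) \land p) requires \Diamond ((s \lor \Diamond s) \land p) at some successor in {1, 2, 3, 4, 5}.
    \Diamond ((s \lor \Diamond s) \land p) holds at 1, so \Diamond \Diamond ((s \lor \Diamond s) \land p) is true at 5.
      At 1: \Diamond ((s \lor \Diamond s) \land p) requires (s \lor \Diamond s) \land p at some successor in {0, 1, 4}.
        (s \lor \Diamond s) \land p holds at 0, so \Diamond ((s \lor \Diamond s) \land p) is true at 1.
Satisfying worlds: {0, 1, 2, 3, 4, 5}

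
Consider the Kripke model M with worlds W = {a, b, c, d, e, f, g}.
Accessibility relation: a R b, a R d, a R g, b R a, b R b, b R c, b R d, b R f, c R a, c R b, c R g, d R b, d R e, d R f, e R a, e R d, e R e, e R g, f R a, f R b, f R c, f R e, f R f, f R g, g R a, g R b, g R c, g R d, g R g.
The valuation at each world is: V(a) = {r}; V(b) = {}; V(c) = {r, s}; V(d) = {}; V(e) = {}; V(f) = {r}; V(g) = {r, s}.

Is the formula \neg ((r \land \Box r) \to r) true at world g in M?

At g: (r \land \Box r) \to r is true, so \neg ((r \land \Box r) \to r) is false.
  At g: r \land \Box r is false, r is true, so (r \land \Box r) \to r is true.
    At g: r is true, \Box r is false, so r \land \Box r is false.
      At g: \Box r requires r at every successor {a, b, c, d, g}.
        r fails at b, so \Box r is false at g.

No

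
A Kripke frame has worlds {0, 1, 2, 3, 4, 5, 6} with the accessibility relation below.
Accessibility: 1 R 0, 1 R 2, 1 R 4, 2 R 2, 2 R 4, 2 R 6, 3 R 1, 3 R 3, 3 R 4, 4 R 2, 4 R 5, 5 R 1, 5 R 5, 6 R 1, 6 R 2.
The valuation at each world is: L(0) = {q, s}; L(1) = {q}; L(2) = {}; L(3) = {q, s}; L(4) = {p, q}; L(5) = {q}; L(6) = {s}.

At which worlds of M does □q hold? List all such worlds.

Let φ = □q. Evaluate φ at each world:
  0 (successors ∅): φ is true.
  1 (successors {0, 2, 4}): φ is false.
  2 (successors {2, 4, 6}): φ is false.
  3 (successors {1, 3, 4}): φ is true.
  4 (successors {2, 5}): φ is false.
  5 (successors {1, 5}): φ is true.
  6 (successors {1, 2}): φ is false.
For instance, at 2:
  At 2: □q requires q at every successor {2, 4, 6}.
    q fails at 2, so □q is false at 2.
Satisfying worlds: {0, 3, 5}

0, 3, 5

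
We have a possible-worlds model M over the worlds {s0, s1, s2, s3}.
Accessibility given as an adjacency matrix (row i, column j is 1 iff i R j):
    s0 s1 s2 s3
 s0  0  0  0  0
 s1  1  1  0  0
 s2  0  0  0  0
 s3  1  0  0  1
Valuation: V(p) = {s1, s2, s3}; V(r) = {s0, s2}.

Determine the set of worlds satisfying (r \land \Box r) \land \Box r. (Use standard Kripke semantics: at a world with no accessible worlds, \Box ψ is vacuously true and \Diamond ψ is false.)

s0, s2

Let φ = (r \land \Box r) \land \Box r. Evaluate φ at each world:
  s0 (successors ∅): φ is true.
  s1 (successors {s0, s1}): φ is false.
  s2 (successors ∅): φ is true.
  s3 (successors {s0, s3}): φ is false.
For instance, at s3:
  At s3: r \land \Box r is false, \Box r is false, so (r \land \Box r) \land \Box r is false.
    At s3: r is false, \Box r is false, so r \land \Box r is false.
      At s3: \Box r requires r at every successor {s0, s3}.
        r fails at s3, so \Box r is false at s3.
    At s3: \Box r requires r at every successor {s0, s3}.
      r fails at s3, so \Box r is false at s3.
Satisfying worlds: {s0, s2}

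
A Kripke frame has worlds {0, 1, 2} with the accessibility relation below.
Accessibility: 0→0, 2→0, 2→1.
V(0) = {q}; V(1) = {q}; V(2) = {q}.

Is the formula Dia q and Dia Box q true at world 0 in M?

At 0: Dia q is true, Dia Box q is true, so Dia q and Dia Box q is true.
  At 0: Dia q requires q at some successor in {0}.
    q holds at 0, so Dia q is true at 0.
  At 0: Dia Box q requires Box q at some successor in {0}.
    Box q holds at 0, so Dia Box q is true at 0.
      At 0: Box q requires q at every successor {0}.
        At 0: q is true.
      So Box q is true at 0.

Yes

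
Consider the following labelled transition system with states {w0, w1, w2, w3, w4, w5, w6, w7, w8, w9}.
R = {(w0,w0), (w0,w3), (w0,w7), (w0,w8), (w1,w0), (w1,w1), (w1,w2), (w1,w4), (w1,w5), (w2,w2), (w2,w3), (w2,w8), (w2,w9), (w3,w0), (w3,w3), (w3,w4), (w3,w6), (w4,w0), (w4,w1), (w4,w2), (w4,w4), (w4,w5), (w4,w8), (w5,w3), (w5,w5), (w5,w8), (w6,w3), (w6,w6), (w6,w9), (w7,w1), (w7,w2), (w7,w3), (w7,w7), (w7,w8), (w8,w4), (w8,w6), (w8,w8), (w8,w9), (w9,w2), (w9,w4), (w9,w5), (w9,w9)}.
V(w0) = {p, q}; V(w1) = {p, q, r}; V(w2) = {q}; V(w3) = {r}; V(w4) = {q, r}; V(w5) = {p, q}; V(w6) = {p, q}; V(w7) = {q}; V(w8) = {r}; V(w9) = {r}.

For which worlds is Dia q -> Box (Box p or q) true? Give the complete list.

Let φ = Dia q -> Box (Box p or q). Evaluate φ at each world:
  w0 (successors {w0, w3, w7, w8}): φ is false.
  w1 (successors {w0, w1, w2, w4, w5}): φ is true.
  w2 (successors {w2, w3, w8, w9}): φ is false.
  w3 (successors {w0, w3, w4, w6}): φ is false.
  w4 (successors {w0, w1, w2, w4, w5, w8}): φ is false.
  w5 (successors {w3, w5, w8}): φ is false.
  w6 (successors {w3, w6, w9}): φ is false.
  w7 (successors {w1, w2, w3, w7, w8}): φ is false.
  w8 (successors {w4, w6, w8, w9}): φ is false.
  w9 (successors {w2, w4, w5, w9}): φ is false.
For instance, at w7:
  At w7: Dia q is true, Box (Box p or q) is false, so Dia q -> Box (Box p or q) is false.
    At w7: Dia q requires q at some successor in {w1, w2, w3, w7, w8}.
      q holds at w1, so Dia q is true at w7.
    At w7: Box (Box p or q) requires Box p or q at every successor {w1, w2, w3, w7, w8}.
      Box p or q fails at w3, so Box (Box p or q) is false at w7.
Satisfying worlds: {w1}

w1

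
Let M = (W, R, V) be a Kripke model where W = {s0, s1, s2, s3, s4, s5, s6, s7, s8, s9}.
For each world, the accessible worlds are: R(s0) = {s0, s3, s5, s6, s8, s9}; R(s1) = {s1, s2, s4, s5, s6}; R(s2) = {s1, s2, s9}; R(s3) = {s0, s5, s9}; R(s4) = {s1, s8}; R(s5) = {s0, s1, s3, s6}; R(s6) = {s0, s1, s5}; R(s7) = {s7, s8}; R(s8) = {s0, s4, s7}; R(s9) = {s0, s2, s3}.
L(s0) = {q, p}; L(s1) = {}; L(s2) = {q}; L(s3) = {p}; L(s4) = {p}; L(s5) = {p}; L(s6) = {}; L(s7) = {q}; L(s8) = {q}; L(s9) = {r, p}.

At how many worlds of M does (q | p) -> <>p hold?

8

Let φ = (q | p) -> <>p. Evaluate φ at each world:
  s0 (successors {s0, s3, s5, s6, s8, s9}): φ is true.
  s1 (successors {s1, s2, s4, s5, s6}): φ is true.
  s2 (successors {s1, s2, s9}): φ is true.
  s3 (successors {s0, s5, s9}): φ is true.
  s4 (successors {s1, s8}): φ is false.
  s5 (successors {s0, s1, s3, s6}): φ is true.
  s6 (successors {s0, s1, s5}): φ is true.
  s7 (successors {s7, s8}): φ is false.
  s8 (successors {s0, s4, s7}): φ is true.
  s9 (successors {s0, s2, s3}): φ is true.
For instance, at s2:
  At s2: q | p is true, <>p is true, so (q | p) -> <>p is true.
    At s2: <>p requires p at some successor in {s1, s2, s9}.
      p holds at s9, so <>p is true at s2.
Satisfying worlds: {s0, s1, s2, s3, s5, s6, s8, s9}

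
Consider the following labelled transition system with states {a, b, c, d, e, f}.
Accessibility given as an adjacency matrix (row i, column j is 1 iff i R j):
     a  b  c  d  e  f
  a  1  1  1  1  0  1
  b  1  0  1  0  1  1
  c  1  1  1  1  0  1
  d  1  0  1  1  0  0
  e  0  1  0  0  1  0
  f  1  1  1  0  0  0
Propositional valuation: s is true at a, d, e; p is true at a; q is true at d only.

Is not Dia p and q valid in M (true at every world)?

Let φ = not Dia p and q. Evaluate φ at each world:
  a (successors {a, b, c, d, f}): φ is false.
  b (successors {a, c, e, f}): φ is false.
  c (successors {a, b, c, d, f}): φ is false.
  d (successors {a, c, d}): φ is false.
  e (successors {b, e}): φ is false.
  f (successors {a, b, c}): φ is false.
Detail at a (counterexample):
  At a: not Dia p is false, q is false, so not Dia p and q is false.
    At a: Dia p is true, so not Dia p is false.
      At a: Dia p requires p at some successor in {a, b, c, d, f}.
        p holds at a, so Dia p is true at a.

No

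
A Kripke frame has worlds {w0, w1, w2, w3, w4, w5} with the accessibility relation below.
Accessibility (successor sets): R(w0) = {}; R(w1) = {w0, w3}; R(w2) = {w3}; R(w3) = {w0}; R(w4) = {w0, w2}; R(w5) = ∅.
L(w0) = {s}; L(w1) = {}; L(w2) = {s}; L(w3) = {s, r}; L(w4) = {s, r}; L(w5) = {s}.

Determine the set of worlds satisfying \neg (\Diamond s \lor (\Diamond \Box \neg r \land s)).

w0, w5

Let φ = \neg (\Diamond s \lor (\Diamond \Box \neg r \land s)). Evaluate φ at each world:
  w0 (successors ∅): φ is true.
  w1 (successors {w0, w3}): φ is false.
  w2 (successors {w3}): φ is false.
  w3 (successors {w0}): φ is false.
  w4 (successors {w0, w2}): φ is false.
  w5 (successors ∅): φ is true.
For instance, at w3:
  At w3: \Diamond s \lor (\Diamond \Box \neg r \land s) is true, so \neg (\Diamond s \lor (\Diamond \Box \neg r \land s)) is false.
    At w3: \Diamond s is true, \Diamond \Box \neg r \land s is true, so \Diamond s \lor (\Diamond \Box \neg r \land s) is true.
      At w3: \Diamond s requires s at some successor in {w0}.
        s holds at w0, so \Diamond s is true at w3.
      At w3: \Diamond \Box \neg r is true, s is true, so \Diamond \Box \neg r \land s is true.
Satisfying worlds: {w0, w5}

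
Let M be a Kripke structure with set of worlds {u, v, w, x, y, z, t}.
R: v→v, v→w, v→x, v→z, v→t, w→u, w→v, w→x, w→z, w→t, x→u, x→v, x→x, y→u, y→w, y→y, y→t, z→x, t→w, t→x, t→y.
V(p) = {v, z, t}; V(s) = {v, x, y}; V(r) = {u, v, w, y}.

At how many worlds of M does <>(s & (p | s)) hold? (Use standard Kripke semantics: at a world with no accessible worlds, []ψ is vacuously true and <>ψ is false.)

6

Recall that <>ψ holds at a world iff ψ holds at some accessible world.
Let φ = <>(s & (p | s)). Evaluate φ at each world:
  u (successors ∅): φ is false.
  v (successors {v, w, x, z, t}): φ is true.
  w (successors {u, v, x, z, t}): φ is true.
  x (successors {u, v, x}): φ is true.
  y (successors {u, w, y, t}): φ is true.
  z (successors {x}): φ is true.
  t (successors {w, x, y}): φ is true.
For instance, at v:
  At v: <>(s & (p | s)) requires s & (p | s) at some successor in {v, w, x, z, t}.
    s & (p | s) holds at v, so <>(s & (p | s)) is true at v.
Satisfying worlds: {v, w, x, y, z, t}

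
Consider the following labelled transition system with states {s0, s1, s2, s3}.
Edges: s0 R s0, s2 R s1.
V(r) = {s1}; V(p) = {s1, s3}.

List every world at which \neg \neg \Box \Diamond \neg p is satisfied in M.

Recall that \Box ψ holds at a world iff ψ holds at every accessible world, and \Diamond ψ holds iff ψ holds at some accessible world.
Let φ = \neg \neg \Box \Diamond \neg p. Evaluate φ at each world:
  s0 (successors {s0}): φ is true.
  s1 (successors ∅): φ is true.
  s2 (successors {s1}): φ is false.
  s3 (successors ∅): φ is true.
For instance, at s0:
  At s0: \neg \Box \Diamond \neg p is false, so \neg \neg \Box \Diamond \neg p is true.
    At s0: \Box \Diamond \neg p is true, so \neg \Box \Diamond \neg p is false.
      At s0: \Box \Diamond \neg p requires \Diamond \neg p at every successor {s0}.
        At s0: \Diamond \neg p is true.
      So \Box \Diamond \neg p is true at s0.
Satisfying worlds: {s0, s1, s3}

s0, s1, s3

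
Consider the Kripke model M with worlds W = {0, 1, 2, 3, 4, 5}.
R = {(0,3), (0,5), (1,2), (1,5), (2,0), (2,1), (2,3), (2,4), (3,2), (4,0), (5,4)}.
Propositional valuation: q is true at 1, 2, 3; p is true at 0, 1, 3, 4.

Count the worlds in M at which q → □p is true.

4

Let φ = q → □p. Evaluate φ at each world:
  0 (successors {3, 5}): φ is true.
  1 (successors {2, 5}): φ is false.
  2 (successors {0, 1, 3, 4}): φ is true.
  3 (successors {2}): φ is false.
  4 (successors {0}): φ is true.
  5 (successors {4}): φ is true.
For instance, at 0:
  At 0: q is false, □p is false, so q → □p is true.
    At 0: □p requires p at every successor {3, 5}.
      p fails at 5, so □p is false at 0.
Satisfying worlds: {0, 2, 4, 5}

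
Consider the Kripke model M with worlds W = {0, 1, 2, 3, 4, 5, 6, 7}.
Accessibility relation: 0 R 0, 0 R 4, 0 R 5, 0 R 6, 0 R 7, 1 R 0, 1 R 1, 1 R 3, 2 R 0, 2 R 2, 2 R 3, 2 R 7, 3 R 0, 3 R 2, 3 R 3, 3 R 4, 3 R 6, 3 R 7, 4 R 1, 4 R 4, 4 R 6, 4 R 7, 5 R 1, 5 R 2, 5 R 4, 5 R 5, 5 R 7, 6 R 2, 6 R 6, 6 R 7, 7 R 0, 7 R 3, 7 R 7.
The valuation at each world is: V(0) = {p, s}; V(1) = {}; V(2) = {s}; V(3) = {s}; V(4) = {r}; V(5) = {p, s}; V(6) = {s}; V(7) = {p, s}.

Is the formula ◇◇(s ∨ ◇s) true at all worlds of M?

Let φ = ◇◇(s ∨ ◇s). Evaluate φ at each world:
  0 (successors {0, 4, 5, 6, 7}): φ is true.
  1 (successors {0, 1, 3}): φ is true.
  2 (successors {0, 2, 3, 7}): φ is true.
  3 (successors {0, 2, 3, 4, 6, 7}): φ is true.
  4 (successors {1, 4, 6, 7}): φ is true.
  5 (successors {1, 2, 4, 5, 7}): φ is true.
  6 (successors {2, 6, 7}): φ is true.
  7 (successors {0, 3, 7}): φ is true.
For instance, at 7:
  At 7: ◇◇(s ∨ ◇s) requires ◇(s ∨ ◇s) at some successor in {0, 3, 7}.
    ◇(s ∨ ◇s) holds at 0, so ◇◇(s ∨ ◇s) is true at 7.
      At 0: ◇(s ∨ ◇s) requires s ∨ ◇s at some successor in {0, 4, 5, 6, 7}.
        s ∨ ◇s holds at 0, so ◇(s ∨ ◇s) is true at 0.

Yes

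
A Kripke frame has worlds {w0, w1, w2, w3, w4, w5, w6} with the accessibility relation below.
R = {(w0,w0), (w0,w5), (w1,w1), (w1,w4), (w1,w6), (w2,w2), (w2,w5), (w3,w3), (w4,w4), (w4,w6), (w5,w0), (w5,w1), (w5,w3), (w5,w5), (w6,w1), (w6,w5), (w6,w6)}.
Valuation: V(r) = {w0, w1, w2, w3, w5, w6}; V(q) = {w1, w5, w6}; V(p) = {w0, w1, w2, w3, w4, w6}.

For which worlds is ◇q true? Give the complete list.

w0, w1, w2, w4, w5, w6

Recall that ◇ψ holds at a world iff ψ holds at some accessible world.
Let φ = ◇q. Evaluate φ at each world:
  w0 (successors {w0, w5}): φ is true.
  w1 (successors {w1, w4, w6}): φ is true.
  w2 (successors {w2, w5}): φ is true.
  w3 (successors {w3}): φ is false.
  w4 (successors {w4, w6}): φ is true.
  w5 (successors {w0, w1, w3, w5}): φ is true.
  w6 (successors {w1, w5, w6}): φ is true.
For instance, at w3:
  At w3: ◇q requires q at some successor in {w3}.
    At w3: q is false.
  So ◇q is false at w3.
Satisfying worlds: {w0, w1, w2, w4, w5, w6}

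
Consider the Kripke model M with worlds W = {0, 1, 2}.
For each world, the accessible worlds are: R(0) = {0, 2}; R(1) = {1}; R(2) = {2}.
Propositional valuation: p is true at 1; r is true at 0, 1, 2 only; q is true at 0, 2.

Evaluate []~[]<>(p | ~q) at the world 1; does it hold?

No

At 1: []~[]<>(p | ~q) requires ~[]<>(p | ~q) at every successor {1}.
  ~[]<>(p | ~q) fails at 1, so []~[]<>(p | ~q) is false at 1.
    At 1: []<>(p | ~q) is true, so ~[]<>(p | ~q) is false.
      At 1: []<>(p | ~q) requires <>(p | ~q) at every successor {1}.
        At 1: <>(p | ~q) is true.
      So []<>(p | ~q) is true at 1.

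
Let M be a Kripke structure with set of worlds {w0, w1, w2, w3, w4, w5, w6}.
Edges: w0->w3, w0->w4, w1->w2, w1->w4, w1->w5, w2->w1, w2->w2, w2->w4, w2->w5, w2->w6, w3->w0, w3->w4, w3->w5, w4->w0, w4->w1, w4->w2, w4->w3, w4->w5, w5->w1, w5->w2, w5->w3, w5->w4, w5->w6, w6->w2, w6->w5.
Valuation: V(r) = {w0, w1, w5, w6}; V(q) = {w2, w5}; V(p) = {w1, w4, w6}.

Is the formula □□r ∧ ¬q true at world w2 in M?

No

At w2: □□r is false, ¬q is false, so □□r ∧ ¬q is false.
  At w2: □□r requires □r at every successor {w1, w2, w4, w5, w6}.
    □r fails at w1, so □□r is false at w2.
      At w1: □r requires r at every successor {w2, w4, w5}.
        r fails at w2, so □r is false at w1.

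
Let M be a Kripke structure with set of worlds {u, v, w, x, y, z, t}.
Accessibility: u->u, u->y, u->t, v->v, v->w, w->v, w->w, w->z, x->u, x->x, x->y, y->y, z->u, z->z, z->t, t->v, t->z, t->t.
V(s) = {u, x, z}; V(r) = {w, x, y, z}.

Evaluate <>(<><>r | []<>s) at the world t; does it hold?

At t: <>(<><>r | []<>s) requires <><>r | []<>s at some successor in {v, z, t}.
  <><>r | []<>s holds at v, so <>(<><>r | []<>s) is true at t.
    At v: <><>r is true, []<>s is false, so <><>r | []<>s is true.
      At v: <><>r requires <>r at some successor in {v, w}.
        <>r holds at v, so <><>r is true at v.
      At v: []<>s requires <>s at every successor {v, w}.
        <>s fails at v, so []<>s is false at v.

Yes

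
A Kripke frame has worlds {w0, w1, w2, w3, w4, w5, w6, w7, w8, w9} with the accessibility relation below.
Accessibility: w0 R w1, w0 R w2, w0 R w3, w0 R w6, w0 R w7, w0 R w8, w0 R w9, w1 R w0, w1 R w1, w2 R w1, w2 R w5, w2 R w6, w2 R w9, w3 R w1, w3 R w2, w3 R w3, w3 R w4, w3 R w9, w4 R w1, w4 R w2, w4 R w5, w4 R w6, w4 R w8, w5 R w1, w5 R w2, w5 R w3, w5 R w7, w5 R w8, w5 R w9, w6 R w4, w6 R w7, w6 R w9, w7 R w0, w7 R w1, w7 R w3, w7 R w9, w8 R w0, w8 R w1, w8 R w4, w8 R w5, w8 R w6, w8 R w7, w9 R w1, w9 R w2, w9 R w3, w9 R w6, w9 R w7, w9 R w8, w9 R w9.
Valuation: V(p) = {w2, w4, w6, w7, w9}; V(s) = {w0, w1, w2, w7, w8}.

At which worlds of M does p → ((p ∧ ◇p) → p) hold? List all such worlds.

w0, w1, w2, w3, w4, w5, w6, w7, w8, w9

Let φ = p → ((p ∧ ◇p) → p). Evaluate φ at each world:
  w0 (successors {w1, w2, w3, w6, w7, w8, w9}): φ is true.
  w1 (successors {w0, w1}): φ is true.
  w2 (successors {w1, w5, w6, w9}): φ is true.
  w3 (successors {w1, w2, w3, w4, w9}): φ is true.
  w4 (successors {w1, w2, w5, w6, w8}): φ is true.
  w5 (successors {w1, w2, w3, w7, w8, w9}): φ is true.
  w6 (successors {w4, w7, w9}): φ is true.
  w7 (successors {w0, w1, w3, w9}): φ is true.
  w8 (successors {w0, w1, w4, w5, w6, w7}): φ is true.
  w9 (successors {w1, w2, w3, w6, w7, w8, w9}): φ is true.
For instance, at w1:
  At w1: p is false, (p ∧ ◇p) → p is true, so p → ((p ∧ ◇p) → p) is true.
    At w1: p ∧ ◇p is false, p is false, so (p ∧ ◇p) → p is true.
      At w1: p is false, ◇p is false, so p ∧ ◇p is false.
Satisfying worlds: {w0, w1, w2, w3, w4, w5, w6, w7, w8, w9}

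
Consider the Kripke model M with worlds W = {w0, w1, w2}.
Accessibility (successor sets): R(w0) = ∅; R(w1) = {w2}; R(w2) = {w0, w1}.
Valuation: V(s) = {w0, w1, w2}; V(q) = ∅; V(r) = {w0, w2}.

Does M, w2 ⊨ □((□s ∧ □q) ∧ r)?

Recall that □ψ holds at a world iff ψ holds at every accessible world, and ◇ψ holds iff ψ holds at some accessible world.
At w2: □((□s ∧ □q) ∧ r) requires (□s ∧ □q) ∧ r at every successor {w0, w1}.
  (□s ∧ □q) ∧ r fails at w1, so □((□s ∧ □q) ∧ r) is false at w2.
    At w1: □s ∧ □q is false, r is false, so (□s ∧ □q) ∧ r is false.
      At w1: □s is true, □q is false, so □s ∧ □q is false.

No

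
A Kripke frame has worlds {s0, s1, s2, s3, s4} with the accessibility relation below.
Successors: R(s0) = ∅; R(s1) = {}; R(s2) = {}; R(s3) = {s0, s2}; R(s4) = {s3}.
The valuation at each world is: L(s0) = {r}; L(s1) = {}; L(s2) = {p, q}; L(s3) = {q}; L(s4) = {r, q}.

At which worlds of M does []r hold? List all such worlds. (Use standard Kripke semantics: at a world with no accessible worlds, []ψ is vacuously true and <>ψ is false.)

Recall that []ψ holds at a world iff ψ holds at every accessible world, and <>ψ holds iff ψ holds at some accessible world.
Let φ = []r. Evaluate φ at each world:
  s0 (successors ∅): φ is true.
  s1 (successors ∅): φ is true.
  s2 (successors ∅): φ is true.
  s3 (successors {s0, s2}): φ is false.
  s4 (successors {s3}): φ is false.
For instance, at s4:
  At s4: []r requires r at every successor {s3}.
    r fails at s3, so []r is false at s4.
Satisfying worlds: {s0, s1, s2}

s0, s1, s2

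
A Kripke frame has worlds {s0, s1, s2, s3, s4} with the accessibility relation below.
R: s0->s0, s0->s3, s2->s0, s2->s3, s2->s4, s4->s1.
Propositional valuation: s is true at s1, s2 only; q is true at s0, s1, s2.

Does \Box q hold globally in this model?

No

Recall that \Box ψ holds at a world iff ψ holds at every accessible world, and \Diamond ψ holds iff ψ holds at some accessible world.
Let φ = \Box q. Evaluate φ at each world:
  s0 (successors {s0, s3}): φ is false.
  s1 (successors ∅): φ is true.
  s2 (successors {s0, s3, s4}): φ is false.
  s3 (successors ∅): φ is true.
  s4 (successors {s1}): φ is true.
Detail at s0 (counterexample):
  At s0: \Box q requires q at every successor {s0, s3}.
    q fails at s3, so \Box q is false at s0.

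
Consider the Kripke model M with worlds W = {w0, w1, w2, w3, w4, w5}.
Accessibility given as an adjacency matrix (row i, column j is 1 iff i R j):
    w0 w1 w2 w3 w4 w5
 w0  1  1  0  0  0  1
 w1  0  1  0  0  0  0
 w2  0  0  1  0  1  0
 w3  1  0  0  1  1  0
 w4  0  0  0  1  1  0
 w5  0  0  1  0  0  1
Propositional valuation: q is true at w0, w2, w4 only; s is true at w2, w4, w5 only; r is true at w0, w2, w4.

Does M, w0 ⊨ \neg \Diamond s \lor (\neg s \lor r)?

At w0: \neg \Diamond s is false, \neg s \lor r is true, so \neg \Diamond s \lor (\neg s \lor r) is true.
  At w0: \Diamond s is true, so \neg \Diamond s is false.
    At w0: \Diamond s requires s at some successor in {w0, w1, w5}.
      s holds at w5, so \Diamond s is true at w0.

Yes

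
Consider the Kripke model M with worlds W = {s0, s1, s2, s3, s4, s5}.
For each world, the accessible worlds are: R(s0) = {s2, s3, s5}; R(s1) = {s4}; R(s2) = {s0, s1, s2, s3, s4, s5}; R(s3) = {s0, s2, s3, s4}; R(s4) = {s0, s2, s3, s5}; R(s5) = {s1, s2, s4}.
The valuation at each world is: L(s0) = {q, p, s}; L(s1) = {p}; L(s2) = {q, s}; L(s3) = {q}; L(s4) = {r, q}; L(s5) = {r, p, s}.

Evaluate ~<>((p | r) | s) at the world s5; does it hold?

Recall that <>ψ holds at a world iff ψ holds at some accessible world.
At s5: <>((p | r) | s) is true, so ~<>((p | r) | s) is false.
  At s5: <>((p | r) | s) requires (p | r) | s at some successor in {s1, s2, s4}.
    (p | r) | s holds at s1, so <>((p | r) | s) is true at s5.

No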